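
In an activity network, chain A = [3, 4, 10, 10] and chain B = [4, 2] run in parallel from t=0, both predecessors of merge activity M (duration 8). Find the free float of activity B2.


ES(B2) = sum of predecessors on chain B = 4
EF(B2) = ES + duration = 4 + 2 = 6
Successor of B2 is M. ES(M) = max(sum(A), sum(B)) = max(27, 6) = 27
Free float = ES(successor) - EF(current) = 27 - 6 = 21

21


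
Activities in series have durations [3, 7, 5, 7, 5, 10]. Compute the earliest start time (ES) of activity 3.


Activity 3 starts after activities 1 through 2 complete.
Predecessor durations: [3, 7]
ES = 3 + 7 = 10

10


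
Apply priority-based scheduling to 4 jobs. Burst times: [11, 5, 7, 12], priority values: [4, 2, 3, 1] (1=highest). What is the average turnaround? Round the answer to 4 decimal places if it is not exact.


Sort by priority (ascending = highest first):
Order: [(1, 12), (2, 5), (3, 7), (4, 11)]
Completion times:
  Priority 1, burst=12, C=12
  Priority 2, burst=5, C=17
  Priority 3, burst=7, C=24
  Priority 4, burst=11, C=35
Average turnaround = 88/4 = 22.0

22.0


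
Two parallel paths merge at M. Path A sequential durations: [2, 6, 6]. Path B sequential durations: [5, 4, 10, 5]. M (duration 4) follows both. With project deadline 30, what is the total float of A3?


Forward pass: ES(A3) = sum of predecessors on chain A = 8
EF = ES + duration = 8 + 6 = 14
Backward pass: LF(M) = deadline = 30; LS(M) = 30 - 4 = 26
LF(A3) = LS(M) - sum(successors on chain A) = 26 - 0 = 26
LS = LF - duration = 26 - 6 = 20
Total float = LS - ES = 20 - 8 = 12

12


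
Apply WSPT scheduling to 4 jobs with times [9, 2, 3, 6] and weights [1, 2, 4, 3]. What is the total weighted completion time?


Compute p/w ratios and sort ascending (WSPT): [(3, 4), (2, 2), (6, 3), (9, 1)]
Compute weighted completion times:
  Job (p=3,w=4): C=3, w*C=4*3=12
  Job (p=2,w=2): C=5, w*C=2*5=10
  Job (p=6,w=3): C=11, w*C=3*11=33
  Job (p=9,w=1): C=20, w*C=1*20=20
Total weighted completion time = 75

75


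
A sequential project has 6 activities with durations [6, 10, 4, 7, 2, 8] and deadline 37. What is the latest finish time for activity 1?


LF(activity 1) = deadline - sum of successor durations
Successors: activities 2 through 6 with durations [10, 4, 7, 2, 8]
Sum of successor durations = 31
LF = 37 - 31 = 6

6


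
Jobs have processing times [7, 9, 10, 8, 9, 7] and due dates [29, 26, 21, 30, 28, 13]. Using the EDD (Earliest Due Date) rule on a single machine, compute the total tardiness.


Sort by due date (EDD order): [(7, 13), (10, 21), (9, 26), (9, 28), (7, 29), (8, 30)]
Compute completion times and tardiness:
  Job 1: p=7, d=13, C=7, tardiness=max(0,7-13)=0
  Job 2: p=10, d=21, C=17, tardiness=max(0,17-21)=0
  Job 3: p=9, d=26, C=26, tardiness=max(0,26-26)=0
  Job 4: p=9, d=28, C=35, tardiness=max(0,35-28)=7
  Job 5: p=7, d=29, C=42, tardiness=max(0,42-29)=13
  Job 6: p=8, d=30, C=50, tardiness=max(0,50-30)=20
Total tardiness = 40

40


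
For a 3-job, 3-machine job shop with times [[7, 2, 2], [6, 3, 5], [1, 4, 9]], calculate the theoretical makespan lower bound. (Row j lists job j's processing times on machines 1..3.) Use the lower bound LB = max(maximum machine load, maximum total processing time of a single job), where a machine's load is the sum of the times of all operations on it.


Machine loads:
  Machine 1: 7 + 6 + 1 = 14
  Machine 2: 2 + 3 + 4 = 9
  Machine 3: 2 + 5 + 9 = 16
Max machine load = 16
Job totals:
  Job 1: 11
  Job 2: 14
  Job 3: 14
Max job total = 14
Lower bound = max(16, 14) = 16

16


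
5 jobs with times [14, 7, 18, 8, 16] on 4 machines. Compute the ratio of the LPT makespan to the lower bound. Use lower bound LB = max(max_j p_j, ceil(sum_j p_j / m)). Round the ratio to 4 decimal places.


LPT order: [18, 16, 14, 8, 7]
Machine loads after assignment: [18, 16, 14, 15]
LPT makespan = 18
Lower bound = max(max_job, ceil(total/4)) = max(18, 16) = 18
Ratio = 18 / 18 = 1.0

1.0


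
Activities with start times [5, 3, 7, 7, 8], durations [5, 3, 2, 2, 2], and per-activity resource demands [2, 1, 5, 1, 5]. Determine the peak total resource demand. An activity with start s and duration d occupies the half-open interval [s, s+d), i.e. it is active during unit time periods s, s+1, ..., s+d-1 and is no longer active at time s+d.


Each activity i is active on [start_i, start_i + duration_i).
Compute total resource usage per time slot:
  t=0: active resources = [], total = 0
  t=1: active resources = [], total = 0
  t=2: active resources = [], total = 0
  t=3: active resources = [1], total = 1
  t=4: active resources = [1], total = 1
  t=5: active resources = [2, 1], total = 3
  t=6: active resources = [2], total = 2
  t=7: active resources = [2, 5, 1], total = 8
  t=8: active resources = [2, 5, 1, 5], total = 13
  t=9: active resources = [2, 5], total = 7
Peak resource demand = 13

13


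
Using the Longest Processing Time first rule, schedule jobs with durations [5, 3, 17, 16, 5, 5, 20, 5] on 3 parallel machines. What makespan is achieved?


Sort jobs in decreasing order (LPT): [20, 17, 16, 5, 5, 5, 5, 3]
Assign each job to the least loaded machine:
  Machine 1: jobs [20, 5], load = 25
  Machine 2: jobs [17, 5, 3], load = 25
  Machine 3: jobs [16, 5, 5], load = 26
Makespan = max load = 26

26


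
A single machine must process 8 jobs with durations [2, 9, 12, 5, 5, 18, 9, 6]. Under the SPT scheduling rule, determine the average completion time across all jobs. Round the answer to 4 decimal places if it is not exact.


Sort jobs by processing time (SPT order): [2, 5, 5, 6, 9, 9, 12, 18]
Compute completion times sequentially:
  Job 1: processing = 2, completes at 2
  Job 2: processing = 5, completes at 7
  Job 3: processing = 5, completes at 12
  Job 4: processing = 6, completes at 18
  Job 5: processing = 9, completes at 27
  Job 6: processing = 9, completes at 36
  Job 7: processing = 12, completes at 48
  Job 8: processing = 18, completes at 66
Sum of completion times = 216
Average completion time = 216/8 = 27.0

27.0


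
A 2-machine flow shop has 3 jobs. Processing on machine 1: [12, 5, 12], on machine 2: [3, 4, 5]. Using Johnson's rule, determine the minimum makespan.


Apply Johnson's rule:
  Group 1 (a <= b): []
  Group 2 (a > b): [(3, 12, 5), (2, 5, 4), (1, 12, 3)]
Optimal job order: [3, 2, 1]
Schedule:
  Job 3: M1 done at 12, M2 done at 17
  Job 2: M1 done at 17, M2 done at 21
  Job 1: M1 done at 29, M2 done at 32
Makespan = 32

32


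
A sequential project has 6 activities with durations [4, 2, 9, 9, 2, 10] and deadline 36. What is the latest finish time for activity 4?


LF(activity 4) = deadline - sum of successor durations
Successors: activities 5 through 6 with durations [2, 10]
Sum of successor durations = 12
LF = 36 - 12 = 24

24


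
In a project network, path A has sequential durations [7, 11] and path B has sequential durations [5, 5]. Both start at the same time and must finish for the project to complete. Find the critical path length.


Path A total = 7 + 11 = 18
Path B total = 5 + 5 = 10
Critical path = longest path = max(18, 10) = 18

18


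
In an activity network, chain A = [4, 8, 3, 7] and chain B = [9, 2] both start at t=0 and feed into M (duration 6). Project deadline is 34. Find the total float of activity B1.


Forward pass: ES(B1) = sum of predecessors on chain B = 0
EF = ES + duration = 0 + 9 = 9
Backward pass: LF(M) = deadline = 34; LS(M) = 34 - 6 = 28
LF(B1) = LS(M) - sum(successors on chain B) = 28 - 2 = 26
LS = LF - duration = 26 - 9 = 17
Total float = LS - ES = 17 - 0 = 17

17


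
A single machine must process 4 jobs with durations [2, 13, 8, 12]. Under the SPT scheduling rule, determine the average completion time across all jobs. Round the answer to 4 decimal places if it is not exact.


Sort jobs by processing time (SPT order): [2, 8, 12, 13]
Compute completion times sequentially:
  Job 1: processing = 2, completes at 2
  Job 2: processing = 8, completes at 10
  Job 3: processing = 12, completes at 22
  Job 4: processing = 13, completes at 35
Sum of completion times = 69
Average completion time = 69/4 = 17.25

17.25


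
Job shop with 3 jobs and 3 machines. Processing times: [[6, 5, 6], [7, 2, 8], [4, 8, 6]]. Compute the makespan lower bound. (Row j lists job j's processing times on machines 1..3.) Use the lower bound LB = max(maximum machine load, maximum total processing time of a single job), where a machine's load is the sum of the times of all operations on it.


Machine loads:
  Machine 1: 6 + 7 + 4 = 17
  Machine 2: 5 + 2 + 8 = 15
  Machine 3: 6 + 8 + 6 = 20
Max machine load = 20
Job totals:
  Job 1: 17
  Job 2: 17
  Job 3: 18
Max job total = 18
Lower bound = max(20, 18) = 20

20


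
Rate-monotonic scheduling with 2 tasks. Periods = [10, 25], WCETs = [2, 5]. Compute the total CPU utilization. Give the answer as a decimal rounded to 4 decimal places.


Compute individual utilizations (exact fractions):
  Task 1: C/T = 2/10 = 1/5 (approx. 0.2)
  Task 2: C/T = 5/25 = 1/5 (approx. 0.2)
Total utilization U = 1/5 + 1/5 = 2/5
Rounded to 4 decimal places: U = 0.4000
RM (Liu & Layland) bound for 2 tasks = 0.828427; compare with U = 2/5 (approx. 0.400000)
U <= bound, so schedulable by RM sufficient condition.

0.4000


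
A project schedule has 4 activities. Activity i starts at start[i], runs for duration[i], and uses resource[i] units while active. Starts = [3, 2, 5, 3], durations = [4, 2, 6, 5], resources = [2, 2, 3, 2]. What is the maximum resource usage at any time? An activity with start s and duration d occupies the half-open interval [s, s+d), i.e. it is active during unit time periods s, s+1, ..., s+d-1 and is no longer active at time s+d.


Each activity i is active on [start_i, start_i + duration_i).
Compute total resource usage per time slot:
  t=0: active resources = [], total = 0
  t=1: active resources = [], total = 0
  t=2: active resources = [2], total = 2
  t=3: active resources = [2, 2, 2], total = 6
  t=4: active resources = [2, 2], total = 4
  t=5: active resources = [2, 3, 2], total = 7
  t=6: active resources = [2, 3, 2], total = 7
  t=7: active resources = [3, 2], total = 5
  t=8: active resources = [3], total = 3
  t=9: active resources = [3], total = 3
  t=10: active resources = [3], total = 3
Peak resource demand = 7

7


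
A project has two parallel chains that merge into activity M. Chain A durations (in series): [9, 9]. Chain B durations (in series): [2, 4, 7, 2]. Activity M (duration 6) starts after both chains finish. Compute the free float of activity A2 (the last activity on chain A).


ES(A2) = sum of predecessors on chain A = 9
EF(A2) = ES + duration = 9 + 9 = 18
Successor of A2 is M. ES(M) = max(sum(A), sum(B)) = max(18, 15) = 18
Free float = ES(successor) - EF(current) = 18 - 18 = 0

0


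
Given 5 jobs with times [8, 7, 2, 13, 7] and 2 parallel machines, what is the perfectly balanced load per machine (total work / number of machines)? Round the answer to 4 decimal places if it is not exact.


Total processing time = 8 + 7 + 2 + 13 + 7 = 37
Number of machines = 2
Ideal balanced load = 37 / 2 = 18.5

18.5


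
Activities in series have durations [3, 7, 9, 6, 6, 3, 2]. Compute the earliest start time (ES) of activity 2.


Activity 2 starts after activities 1 through 1 complete.
Predecessor durations: [3]
ES = 3 = 3

3


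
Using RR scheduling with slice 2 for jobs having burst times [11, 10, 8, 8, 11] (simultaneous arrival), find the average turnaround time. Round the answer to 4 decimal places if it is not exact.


Time quantum = 2
Execution trace:
  J1 runs 2 units, time = 2
  J2 runs 2 units, time = 4
  J3 runs 2 units, time = 6
  J4 runs 2 units, time = 8
  J5 runs 2 units, time = 10
  J1 runs 2 units, time = 12
  J2 runs 2 units, time = 14
  J3 runs 2 units, time = 16
  J4 runs 2 units, time = 18
  J5 runs 2 units, time = 20
  J1 runs 2 units, time = 22
  J2 runs 2 units, time = 24
  J3 runs 2 units, time = 26
  J4 runs 2 units, time = 28
  J5 runs 2 units, time = 30
  J1 runs 2 units, time = 32
  J2 runs 2 units, time = 34
  J3 runs 2 units, time = 36
  J4 runs 2 units, time = 38
  J5 runs 2 units, time = 40
  J1 runs 2 units, time = 42
  J2 runs 2 units, time = 44
  J5 runs 2 units, time = 46
  J1 runs 1 units, time = 47
  J5 runs 1 units, time = 48
Finish times: [47, 44, 36, 38, 48]
Average turnaround = 213/5 = 42.6

42.6


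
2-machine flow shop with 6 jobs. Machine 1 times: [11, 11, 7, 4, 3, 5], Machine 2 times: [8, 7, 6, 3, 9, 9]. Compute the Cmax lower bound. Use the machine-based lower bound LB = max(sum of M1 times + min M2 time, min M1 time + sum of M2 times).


LB1 = sum(M1 times) + min(M2 times) = 41 + 3 = 44
LB2 = min(M1 times) + sum(M2 times) = 3 + 42 = 45
Lower bound = max(LB1, LB2) = max(44, 45) = 45

45


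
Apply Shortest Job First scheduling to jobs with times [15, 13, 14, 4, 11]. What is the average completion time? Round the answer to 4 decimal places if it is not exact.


SJF order (ascending): [4, 11, 13, 14, 15]
Completion times:
  Job 1: burst=4, C=4
  Job 2: burst=11, C=15
  Job 3: burst=13, C=28
  Job 4: burst=14, C=42
  Job 5: burst=15, C=57
Average completion = 146/5 = 29.2

29.2


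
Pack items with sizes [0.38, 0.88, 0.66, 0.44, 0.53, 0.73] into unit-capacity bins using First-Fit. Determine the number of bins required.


Place items sequentially using First-Fit:
  Item 0.38 -> new Bin 1
  Item 0.88 -> new Bin 2
  Item 0.66 -> new Bin 3
  Item 0.44 -> Bin 1 (now 0.82)
  Item 0.53 -> new Bin 4
  Item 0.73 -> new Bin 5
Total bins used = 5

5


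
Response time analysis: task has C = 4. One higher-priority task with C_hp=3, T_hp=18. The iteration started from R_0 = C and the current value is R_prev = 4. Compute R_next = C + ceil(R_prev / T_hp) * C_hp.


R_next = C + ceil(R_prev / T_hp) * C_hp
ceil(4 / 18) = ceil(0.2222) = 1
Interference = 1 * 3 = 3
R_next = 4 + 3 = 7

7


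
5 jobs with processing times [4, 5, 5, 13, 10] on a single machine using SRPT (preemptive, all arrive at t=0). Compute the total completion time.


Since all jobs arrive at t=0, SRPT equals SPT ordering.
SPT order: [4, 5, 5, 10, 13]
Completion times:
  Job 1: p=4, C=4
  Job 2: p=5, C=9
  Job 3: p=5, C=14
  Job 4: p=10, C=24
  Job 5: p=13, C=37
Total completion time = 4 + 9 + 14 + 24 + 37 = 88

88


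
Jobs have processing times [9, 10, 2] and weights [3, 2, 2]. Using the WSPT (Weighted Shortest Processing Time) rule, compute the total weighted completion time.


Compute p/w ratios and sort ascending (WSPT): [(2, 2), (9, 3), (10, 2)]
Compute weighted completion times:
  Job (p=2,w=2): C=2, w*C=2*2=4
  Job (p=9,w=3): C=11, w*C=3*11=33
  Job (p=10,w=2): C=21, w*C=2*21=42
Total weighted completion time = 79

79


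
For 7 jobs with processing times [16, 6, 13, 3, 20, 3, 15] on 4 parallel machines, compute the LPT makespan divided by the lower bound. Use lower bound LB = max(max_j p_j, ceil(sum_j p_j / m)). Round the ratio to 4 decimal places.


LPT order: [20, 16, 15, 13, 6, 3, 3]
Machine loads after assignment: [20, 19, 18, 19]
LPT makespan = 20
Lower bound = max(max_job, ceil(total/4)) = max(20, 19) = 20
Ratio = 20 / 20 = 1.0

1.0


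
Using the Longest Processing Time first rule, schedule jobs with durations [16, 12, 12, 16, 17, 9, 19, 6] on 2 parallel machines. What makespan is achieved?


Sort jobs in decreasing order (LPT): [19, 17, 16, 16, 12, 12, 9, 6]
Assign each job to the least loaded machine:
  Machine 1: jobs [19, 16, 12, 6], load = 53
  Machine 2: jobs [17, 16, 12, 9], load = 54
Makespan = max load = 54

54


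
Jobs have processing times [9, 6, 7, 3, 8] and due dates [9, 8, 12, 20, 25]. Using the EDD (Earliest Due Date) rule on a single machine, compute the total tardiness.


Sort by due date (EDD order): [(6, 8), (9, 9), (7, 12), (3, 20), (8, 25)]
Compute completion times and tardiness:
  Job 1: p=6, d=8, C=6, tardiness=max(0,6-8)=0
  Job 2: p=9, d=9, C=15, tardiness=max(0,15-9)=6
  Job 3: p=7, d=12, C=22, tardiness=max(0,22-12)=10
  Job 4: p=3, d=20, C=25, tardiness=max(0,25-20)=5
  Job 5: p=8, d=25, C=33, tardiness=max(0,33-25)=8
Total tardiness = 29

29


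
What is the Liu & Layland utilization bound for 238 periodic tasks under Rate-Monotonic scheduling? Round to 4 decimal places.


Compute 2^(1/238) = 1.0029166282
Subtract 1: 1.0029166282 - 1 = 0.0029166282
Multiply by n: 238 * 0.0029166282 = 0.6941575116
Round to 4 dp: 0.6942

0.6942


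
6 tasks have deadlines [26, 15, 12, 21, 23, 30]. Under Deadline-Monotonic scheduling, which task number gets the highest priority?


Sort tasks by relative deadline (ascending):
  Task 3: deadline = 12
  Task 2: deadline = 15
  Task 4: deadline = 21
  Task 5: deadline = 23
  Task 1: deadline = 26
  Task 6: deadline = 30
Priority order (highest first): [3, 2, 4, 5, 1, 6]
Highest priority task = 3

3


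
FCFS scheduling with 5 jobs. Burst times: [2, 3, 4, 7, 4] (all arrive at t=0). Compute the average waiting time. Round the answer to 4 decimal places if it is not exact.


FCFS order (as given): [2, 3, 4, 7, 4]
Waiting times:
  Job 1: wait = 0
  Job 2: wait = 2
  Job 3: wait = 5
  Job 4: wait = 9
  Job 5: wait = 16
Sum of waiting times = 32
Average waiting time = 32/5 = 6.4

6.4


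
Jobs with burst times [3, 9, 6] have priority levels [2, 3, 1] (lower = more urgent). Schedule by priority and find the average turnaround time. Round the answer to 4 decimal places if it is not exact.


Sort by priority (ascending = highest first):
Order: [(1, 6), (2, 3), (3, 9)]
Completion times:
  Priority 1, burst=6, C=6
  Priority 2, burst=3, C=9
  Priority 3, burst=9, C=18
Average turnaround = 33/3 = 11.0

11.0


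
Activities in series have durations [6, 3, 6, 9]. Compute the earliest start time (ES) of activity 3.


Activity 3 starts after activities 1 through 2 complete.
Predecessor durations: [6, 3]
ES = 6 + 3 = 9

9


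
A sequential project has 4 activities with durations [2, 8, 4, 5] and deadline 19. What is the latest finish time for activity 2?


LF(activity 2) = deadline - sum of successor durations
Successors: activities 3 through 4 with durations [4, 5]
Sum of successor durations = 9
LF = 19 - 9 = 10

10


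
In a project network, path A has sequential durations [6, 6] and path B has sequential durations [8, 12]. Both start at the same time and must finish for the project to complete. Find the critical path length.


Path A total = 6 + 6 = 12
Path B total = 8 + 12 = 20
Critical path = longest path = max(12, 20) = 20

20


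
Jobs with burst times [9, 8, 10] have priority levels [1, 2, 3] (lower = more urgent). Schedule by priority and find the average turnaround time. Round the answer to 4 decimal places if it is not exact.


Sort by priority (ascending = highest first):
Order: [(1, 9), (2, 8), (3, 10)]
Completion times:
  Priority 1, burst=9, C=9
  Priority 2, burst=8, C=17
  Priority 3, burst=10, C=27
Average turnaround = 53/3 = 17.6667

17.6667


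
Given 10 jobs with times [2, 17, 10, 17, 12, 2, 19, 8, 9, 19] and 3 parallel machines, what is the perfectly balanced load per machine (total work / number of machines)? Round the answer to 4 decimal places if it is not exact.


Total processing time = 2 + 17 + 10 + 17 + 12 + 2 + 19 + 8 + 9 + 19 = 115
Number of machines = 3
Ideal balanced load = 115 / 3 = 38.3333

38.3333


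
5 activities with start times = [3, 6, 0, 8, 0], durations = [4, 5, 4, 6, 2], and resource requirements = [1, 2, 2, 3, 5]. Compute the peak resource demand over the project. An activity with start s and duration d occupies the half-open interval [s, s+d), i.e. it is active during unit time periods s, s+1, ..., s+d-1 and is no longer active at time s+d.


Each activity i is active on [start_i, start_i + duration_i).
Compute total resource usage per time slot:
  t=0: active resources = [2, 5], total = 7
  t=1: active resources = [2, 5], total = 7
  t=2: active resources = [2], total = 2
  t=3: active resources = [1, 2], total = 3
  t=4: active resources = [1], total = 1
  t=5: active resources = [1], total = 1
  t=6: active resources = [1, 2], total = 3
  t=7: active resources = [2], total = 2
  t=8: active resources = [2, 3], total = 5
  t=9: active resources = [2, 3], total = 5
  t=10: active resources = [2, 3], total = 5
  t=11: active resources = [3], total = 3
  t=12: active resources = [3], total = 3
  t=13: active resources = [3], total = 3
Peak resource demand = 7

7


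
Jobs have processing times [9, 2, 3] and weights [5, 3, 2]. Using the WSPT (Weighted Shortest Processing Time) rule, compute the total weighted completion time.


Compute p/w ratios and sort ascending (WSPT): [(2, 3), (3, 2), (9, 5)]
Compute weighted completion times:
  Job (p=2,w=3): C=2, w*C=3*2=6
  Job (p=3,w=2): C=5, w*C=2*5=10
  Job (p=9,w=5): C=14, w*C=5*14=70
Total weighted completion time = 86

86


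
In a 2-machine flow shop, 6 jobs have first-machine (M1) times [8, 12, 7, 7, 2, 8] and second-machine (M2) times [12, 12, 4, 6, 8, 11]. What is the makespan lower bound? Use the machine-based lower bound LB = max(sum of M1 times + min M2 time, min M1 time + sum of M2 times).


LB1 = sum(M1 times) + min(M2 times) = 44 + 4 = 48
LB2 = min(M1 times) + sum(M2 times) = 2 + 53 = 55
Lower bound = max(LB1, LB2) = max(48, 55) = 55

55


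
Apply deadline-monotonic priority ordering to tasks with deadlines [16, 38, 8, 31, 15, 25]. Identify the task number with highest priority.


Sort tasks by relative deadline (ascending):
  Task 3: deadline = 8
  Task 5: deadline = 15
  Task 1: deadline = 16
  Task 6: deadline = 25
  Task 4: deadline = 31
  Task 2: deadline = 38
Priority order (highest first): [3, 5, 1, 6, 4, 2]
Highest priority task = 3

3


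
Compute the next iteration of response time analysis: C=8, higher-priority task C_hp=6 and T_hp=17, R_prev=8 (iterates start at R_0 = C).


R_next = C + ceil(R_prev / T_hp) * C_hp
ceil(8 / 17) = ceil(0.4706) = 1
Interference = 1 * 6 = 6
R_next = 8 + 6 = 14

14


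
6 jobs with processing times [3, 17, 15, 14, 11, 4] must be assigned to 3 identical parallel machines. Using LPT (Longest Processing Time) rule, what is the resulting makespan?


Sort jobs in decreasing order (LPT): [17, 15, 14, 11, 4, 3]
Assign each job to the least loaded machine:
  Machine 1: jobs [17, 3], load = 20
  Machine 2: jobs [15, 4], load = 19
  Machine 3: jobs [14, 11], load = 25
Makespan = max load = 25

25


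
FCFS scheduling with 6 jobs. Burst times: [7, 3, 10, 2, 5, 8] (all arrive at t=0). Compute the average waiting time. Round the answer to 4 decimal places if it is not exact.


FCFS order (as given): [7, 3, 10, 2, 5, 8]
Waiting times:
  Job 1: wait = 0
  Job 2: wait = 7
  Job 3: wait = 10
  Job 4: wait = 20
  Job 5: wait = 22
  Job 6: wait = 27
Sum of waiting times = 86
Average waiting time = 86/6 = 14.3333

14.3333


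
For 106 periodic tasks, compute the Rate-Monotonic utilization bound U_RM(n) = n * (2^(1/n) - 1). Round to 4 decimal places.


Compute 2^(1/106) = 1.0065605511
Subtract 1: 1.0065605511 - 1 = 0.0065605511
Multiply by n: 106 * 0.0065605511 = 0.6954184166
Round to 4 dp: 0.6954

0.6954


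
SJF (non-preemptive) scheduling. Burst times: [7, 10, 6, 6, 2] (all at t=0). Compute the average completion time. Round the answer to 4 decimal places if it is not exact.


SJF order (ascending): [2, 6, 6, 7, 10]
Completion times:
  Job 1: burst=2, C=2
  Job 2: burst=6, C=8
  Job 3: burst=6, C=14
  Job 4: burst=7, C=21
  Job 5: burst=10, C=31
Average completion = 76/5 = 15.2

15.2


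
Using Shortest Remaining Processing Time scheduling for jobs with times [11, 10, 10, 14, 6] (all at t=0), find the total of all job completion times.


Since all jobs arrive at t=0, SRPT equals SPT ordering.
SPT order: [6, 10, 10, 11, 14]
Completion times:
  Job 1: p=6, C=6
  Job 2: p=10, C=16
  Job 3: p=10, C=26
  Job 4: p=11, C=37
  Job 5: p=14, C=51
Total completion time = 6 + 16 + 26 + 37 + 51 = 136

136


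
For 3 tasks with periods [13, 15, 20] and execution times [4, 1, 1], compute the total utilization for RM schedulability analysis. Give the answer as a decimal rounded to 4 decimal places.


Compute individual utilizations (exact fractions):
  Task 1: C/T = 4/13 (approx. 0.3077)
  Task 2: C/T = 1/15 (approx. 0.0667)
  Task 3: C/T = 1/20 (approx. 0.05)
Total utilization U = 4/13 + 1/15 + 1/20 = 331/780
Rounded to 4 decimal places: U = 0.4244
RM (Liu & Layland) bound for 3 tasks = 0.779763; compare with U = 331/780 (approx. 0.424359)
U <= bound, so schedulable by RM sufficient condition.

0.4244


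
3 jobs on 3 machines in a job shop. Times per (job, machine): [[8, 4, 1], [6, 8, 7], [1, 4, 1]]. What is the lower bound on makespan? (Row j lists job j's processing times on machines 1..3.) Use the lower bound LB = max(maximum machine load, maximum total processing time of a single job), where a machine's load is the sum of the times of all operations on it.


Machine loads:
  Machine 1: 8 + 6 + 1 = 15
  Machine 2: 4 + 8 + 4 = 16
  Machine 3: 1 + 7 + 1 = 9
Max machine load = 16
Job totals:
  Job 1: 13
  Job 2: 21
  Job 3: 6
Max job total = 21
Lower bound = max(16, 21) = 21

21


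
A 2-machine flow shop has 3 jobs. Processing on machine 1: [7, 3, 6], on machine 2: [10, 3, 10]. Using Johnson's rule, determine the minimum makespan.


Apply Johnson's rule:
  Group 1 (a <= b): [(2, 3, 3), (3, 6, 10), (1, 7, 10)]
  Group 2 (a > b): []
Optimal job order: [2, 3, 1]
Schedule:
  Job 2: M1 done at 3, M2 done at 6
  Job 3: M1 done at 9, M2 done at 19
  Job 1: M1 done at 16, M2 done at 29
Makespan = 29

29


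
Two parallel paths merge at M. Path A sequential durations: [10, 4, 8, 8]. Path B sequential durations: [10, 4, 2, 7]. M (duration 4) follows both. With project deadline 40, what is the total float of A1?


Forward pass: ES(A1) = sum of predecessors on chain A = 0
EF = ES + duration = 0 + 10 = 10
Backward pass: LF(M) = deadline = 40; LS(M) = 40 - 4 = 36
LF(A1) = LS(M) - sum(successors on chain A) = 36 - 20 = 16
LS = LF - duration = 16 - 10 = 6
Total float = LS - ES = 6 - 0 = 6

6


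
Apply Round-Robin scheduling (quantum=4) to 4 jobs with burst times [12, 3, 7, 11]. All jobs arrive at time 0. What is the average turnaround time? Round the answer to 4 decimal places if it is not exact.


Time quantum = 4
Execution trace:
  J1 runs 4 units, time = 4
  J2 runs 3 units, time = 7
  J3 runs 4 units, time = 11
  J4 runs 4 units, time = 15
  J1 runs 4 units, time = 19
  J3 runs 3 units, time = 22
  J4 runs 4 units, time = 26
  J1 runs 4 units, time = 30
  J4 runs 3 units, time = 33
Finish times: [30, 7, 22, 33]
Average turnaround = 92/4 = 23.0

23.0


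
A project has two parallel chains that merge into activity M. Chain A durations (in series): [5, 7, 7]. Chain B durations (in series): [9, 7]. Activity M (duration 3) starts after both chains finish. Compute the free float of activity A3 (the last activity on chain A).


ES(A3) = sum of predecessors on chain A = 12
EF(A3) = ES + duration = 12 + 7 = 19
Successor of A3 is M. ES(M) = max(sum(A), sum(B)) = max(19, 16) = 19
Free float = ES(successor) - EF(current) = 19 - 19 = 0

0


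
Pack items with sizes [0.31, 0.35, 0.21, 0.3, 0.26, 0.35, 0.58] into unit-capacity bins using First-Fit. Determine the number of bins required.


Place items sequentially using First-Fit:
  Item 0.31 -> new Bin 1
  Item 0.35 -> Bin 1 (now 0.66)
  Item 0.21 -> Bin 1 (now 0.87)
  Item 0.3 -> new Bin 2
  Item 0.26 -> Bin 2 (now 0.56)
  Item 0.35 -> Bin 2 (now 0.91)
  Item 0.58 -> new Bin 3
Total bins used = 3

3


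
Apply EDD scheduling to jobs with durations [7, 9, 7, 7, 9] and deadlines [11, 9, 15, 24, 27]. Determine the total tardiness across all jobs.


Sort by due date (EDD order): [(9, 9), (7, 11), (7, 15), (7, 24), (9, 27)]
Compute completion times and tardiness:
  Job 1: p=9, d=9, C=9, tardiness=max(0,9-9)=0
  Job 2: p=7, d=11, C=16, tardiness=max(0,16-11)=5
  Job 3: p=7, d=15, C=23, tardiness=max(0,23-15)=8
  Job 4: p=7, d=24, C=30, tardiness=max(0,30-24)=6
  Job 5: p=9, d=27, C=39, tardiness=max(0,39-27)=12
Total tardiness = 31

31


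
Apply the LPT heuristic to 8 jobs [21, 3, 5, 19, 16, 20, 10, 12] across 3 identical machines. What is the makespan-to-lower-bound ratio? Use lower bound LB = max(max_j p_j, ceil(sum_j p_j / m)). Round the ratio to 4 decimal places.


LPT order: [21, 20, 19, 16, 12, 10, 5, 3]
Machine loads after assignment: [36, 35, 35]
LPT makespan = 36
Lower bound = max(max_job, ceil(total/3)) = max(21, 36) = 36
Ratio = 36 / 36 = 1.0

1.0


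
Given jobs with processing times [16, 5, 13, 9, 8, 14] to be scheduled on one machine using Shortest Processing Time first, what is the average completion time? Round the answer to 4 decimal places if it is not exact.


Sort jobs by processing time (SPT order): [5, 8, 9, 13, 14, 16]
Compute completion times sequentially:
  Job 1: processing = 5, completes at 5
  Job 2: processing = 8, completes at 13
  Job 3: processing = 9, completes at 22
  Job 4: processing = 13, completes at 35
  Job 5: processing = 14, completes at 49
  Job 6: processing = 16, completes at 65
Sum of completion times = 189
Average completion time = 189/6 = 31.5

31.5


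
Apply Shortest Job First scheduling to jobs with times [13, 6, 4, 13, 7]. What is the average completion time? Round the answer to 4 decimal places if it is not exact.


SJF order (ascending): [4, 6, 7, 13, 13]
Completion times:
  Job 1: burst=4, C=4
  Job 2: burst=6, C=10
  Job 3: burst=7, C=17
  Job 4: burst=13, C=30
  Job 5: burst=13, C=43
Average completion = 104/5 = 20.8

20.8


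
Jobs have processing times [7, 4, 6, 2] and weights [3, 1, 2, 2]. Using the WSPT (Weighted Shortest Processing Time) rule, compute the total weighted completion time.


Compute p/w ratios and sort ascending (WSPT): [(2, 2), (7, 3), (6, 2), (4, 1)]
Compute weighted completion times:
  Job (p=2,w=2): C=2, w*C=2*2=4
  Job (p=7,w=3): C=9, w*C=3*9=27
  Job (p=6,w=2): C=15, w*C=2*15=30
  Job (p=4,w=1): C=19, w*C=1*19=19
Total weighted completion time = 80

80


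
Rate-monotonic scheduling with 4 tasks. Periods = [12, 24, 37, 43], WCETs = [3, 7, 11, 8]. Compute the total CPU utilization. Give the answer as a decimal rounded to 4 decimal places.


Compute individual utilizations (exact fractions):
  Task 1: C/T = 3/12 = 1/4 (approx. 0.25)
  Task 2: C/T = 7/24 (approx. 0.2917)
  Task 3: C/T = 11/37 (approx. 0.2973)
  Task 4: C/T = 8/43 (approx. 0.186)
Total utilization U = 1/4 + 7/24 + 11/37 + 8/43 = 39139/38184
Rounded to 4 decimal places: U = 1.0250
RM (Liu & Layland) bound for 4 tasks = 0.756828; compare with U = 39139/38184 (approx. 1.025010)
U > 1, so the task set is not schedulable (processor overloaded).

1.0250


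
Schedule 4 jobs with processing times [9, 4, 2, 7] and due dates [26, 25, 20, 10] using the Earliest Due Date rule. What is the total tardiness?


Sort by due date (EDD order): [(7, 10), (2, 20), (4, 25), (9, 26)]
Compute completion times and tardiness:
  Job 1: p=7, d=10, C=7, tardiness=max(0,7-10)=0
  Job 2: p=2, d=20, C=9, tardiness=max(0,9-20)=0
  Job 3: p=4, d=25, C=13, tardiness=max(0,13-25)=0
  Job 4: p=9, d=26, C=22, tardiness=max(0,22-26)=0
Total tardiness = 0

0


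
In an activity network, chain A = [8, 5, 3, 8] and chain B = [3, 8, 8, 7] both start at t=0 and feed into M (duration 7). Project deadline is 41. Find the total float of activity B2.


Forward pass: ES(B2) = sum of predecessors on chain B = 3
EF = ES + duration = 3 + 8 = 11
Backward pass: LF(M) = deadline = 41; LS(M) = 41 - 7 = 34
LF(B2) = LS(M) - sum(successors on chain B) = 34 - 15 = 19
LS = LF - duration = 19 - 8 = 11
Total float = LS - ES = 11 - 3 = 8

8


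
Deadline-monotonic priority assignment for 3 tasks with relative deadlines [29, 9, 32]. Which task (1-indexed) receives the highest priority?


Sort tasks by relative deadline (ascending):
  Task 2: deadline = 9
  Task 1: deadline = 29
  Task 3: deadline = 32
Priority order (highest first): [2, 1, 3]
Highest priority task = 2

2


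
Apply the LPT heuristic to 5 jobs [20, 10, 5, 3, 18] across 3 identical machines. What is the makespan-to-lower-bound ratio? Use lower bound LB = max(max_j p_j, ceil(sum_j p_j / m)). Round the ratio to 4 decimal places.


LPT order: [20, 18, 10, 5, 3]
Machine loads after assignment: [20, 18, 18]
LPT makespan = 20
Lower bound = max(max_job, ceil(total/3)) = max(20, 19) = 20
Ratio = 20 / 20 = 1.0

1.0


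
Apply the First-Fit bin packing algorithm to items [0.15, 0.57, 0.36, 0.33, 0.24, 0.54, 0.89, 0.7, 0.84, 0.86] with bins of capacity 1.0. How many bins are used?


Place items sequentially using First-Fit:
  Item 0.15 -> new Bin 1
  Item 0.57 -> Bin 1 (now 0.72)
  Item 0.36 -> new Bin 2
  Item 0.33 -> Bin 2 (now 0.69)
  Item 0.24 -> Bin 1 (now 0.96)
  Item 0.54 -> new Bin 3
  Item 0.89 -> new Bin 4
  Item 0.7 -> new Bin 5
  Item 0.84 -> new Bin 6
  Item 0.86 -> new Bin 7
Total bins used = 7

7


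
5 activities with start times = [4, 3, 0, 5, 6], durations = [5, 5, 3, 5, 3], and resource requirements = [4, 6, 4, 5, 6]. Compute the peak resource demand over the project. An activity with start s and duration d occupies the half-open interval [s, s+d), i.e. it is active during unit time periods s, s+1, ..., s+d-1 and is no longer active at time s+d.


Each activity i is active on [start_i, start_i + duration_i).
Compute total resource usage per time slot:
  t=0: active resources = [4], total = 4
  t=1: active resources = [4], total = 4
  t=2: active resources = [4], total = 4
  t=3: active resources = [6], total = 6
  t=4: active resources = [4, 6], total = 10
  t=5: active resources = [4, 6, 5], total = 15
  t=6: active resources = [4, 6, 5, 6], total = 21
  t=7: active resources = [4, 6, 5, 6], total = 21
  t=8: active resources = [4, 5, 6], total = 15
  t=9: active resources = [5], total = 5
Peak resource demand = 21

21


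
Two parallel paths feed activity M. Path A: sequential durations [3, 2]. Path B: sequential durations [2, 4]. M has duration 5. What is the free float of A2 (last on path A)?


ES(A2) = sum of predecessors on chain A = 3
EF(A2) = ES + duration = 3 + 2 = 5
Successor of A2 is M. ES(M) = max(sum(A), sum(B)) = max(5, 6) = 6
Free float = ES(successor) - EF(current) = 6 - 5 = 1

1


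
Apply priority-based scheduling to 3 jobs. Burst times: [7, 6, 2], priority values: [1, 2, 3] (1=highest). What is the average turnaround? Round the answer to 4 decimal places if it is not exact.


Sort by priority (ascending = highest first):
Order: [(1, 7), (2, 6), (3, 2)]
Completion times:
  Priority 1, burst=7, C=7
  Priority 2, burst=6, C=13
  Priority 3, burst=2, C=15
Average turnaround = 35/3 = 11.6667

11.6667


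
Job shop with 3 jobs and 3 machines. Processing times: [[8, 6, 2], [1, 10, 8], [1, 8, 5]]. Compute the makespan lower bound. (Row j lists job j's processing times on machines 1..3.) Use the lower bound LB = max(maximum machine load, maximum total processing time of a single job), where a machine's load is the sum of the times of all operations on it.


Machine loads:
  Machine 1: 8 + 1 + 1 = 10
  Machine 2: 6 + 10 + 8 = 24
  Machine 3: 2 + 8 + 5 = 15
Max machine load = 24
Job totals:
  Job 1: 16
  Job 2: 19
  Job 3: 14
Max job total = 19
Lower bound = max(24, 19) = 24

24


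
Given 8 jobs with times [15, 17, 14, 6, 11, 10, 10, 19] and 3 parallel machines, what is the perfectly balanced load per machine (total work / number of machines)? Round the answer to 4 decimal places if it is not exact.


Total processing time = 15 + 17 + 14 + 6 + 11 + 10 + 10 + 19 = 102
Number of machines = 3
Ideal balanced load = 102 / 3 = 34.0

34.0


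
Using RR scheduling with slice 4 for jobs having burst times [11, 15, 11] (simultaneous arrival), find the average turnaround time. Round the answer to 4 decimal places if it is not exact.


Time quantum = 4
Execution trace:
  J1 runs 4 units, time = 4
  J2 runs 4 units, time = 8
  J3 runs 4 units, time = 12
  J1 runs 4 units, time = 16
  J2 runs 4 units, time = 20
  J3 runs 4 units, time = 24
  J1 runs 3 units, time = 27
  J2 runs 4 units, time = 31
  J3 runs 3 units, time = 34
  J2 runs 3 units, time = 37
Finish times: [27, 37, 34]
Average turnaround = 98/3 = 32.6667

32.6667


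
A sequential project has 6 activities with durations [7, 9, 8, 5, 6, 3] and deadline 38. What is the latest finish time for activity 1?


LF(activity 1) = deadline - sum of successor durations
Successors: activities 2 through 6 with durations [9, 8, 5, 6, 3]
Sum of successor durations = 31
LF = 38 - 31 = 7

7


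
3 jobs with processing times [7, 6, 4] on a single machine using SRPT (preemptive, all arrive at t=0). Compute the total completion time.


Since all jobs arrive at t=0, SRPT equals SPT ordering.
SPT order: [4, 6, 7]
Completion times:
  Job 1: p=4, C=4
  Job 2: p=6, C=10
  Job 3: p=7, C=17
Total completion time = 4 + 10 + 17 = 31

31


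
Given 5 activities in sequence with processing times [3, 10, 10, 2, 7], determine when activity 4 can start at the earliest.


Activity 4 starts after activities 1 through 3 complete.
Predecessor durations: [3, 10, 10]
ES = 3 + 10 + 10 = 23

23


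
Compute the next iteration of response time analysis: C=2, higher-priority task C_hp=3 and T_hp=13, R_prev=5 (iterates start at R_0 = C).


R_next = C + ceil(R_prev / T_hp) * C_hp
ceil(5 / 13) = ceil(0.3846) = 1
Interference = 1 * 3 = 3
R_next = 2 + 3 = 5
R_next = R_prev, so the iteration has converged (response time = 5).

5


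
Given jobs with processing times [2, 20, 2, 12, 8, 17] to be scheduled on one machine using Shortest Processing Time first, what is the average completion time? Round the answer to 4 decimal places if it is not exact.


Sort jobs by processing time (SPT order): [2, 2, 8, 12, 17, 20]
Compute completion times sequentially:
  Job 1: processing = 2, completes at 2
  Job 2: processing = 2, completes at 4
  Job 3: processing = 8, completes at 12
  Job 4: processing = 12, completes at 24
  Job 5: processing = 17, completes at 41
  Job 6: processing = 20, completes at 61
Sum of completion times = 144
Average completion time = 144/6 = 24.0

24.0


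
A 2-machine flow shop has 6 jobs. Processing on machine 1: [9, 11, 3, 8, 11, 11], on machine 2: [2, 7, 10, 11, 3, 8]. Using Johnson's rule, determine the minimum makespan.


Apply Johnson's rule:
  Group 1 (a <= b): [(3, 3, 10), (4, 8, 11)]
  Group 2 (a > b): [(6, 11, 8), (2, 11, 7), (5, 11, 3), (1, 9, 2)]
Optimal job order: [3, 4, 6, 2, 5, 1]
Schedule:
  Job 3: M1 done at 3, M2 done at 13
  Job 4: M1 done at 11, M2 done at 24
  Job 6: M1 done at 22, M2 done at 32
  Job 2: M1 done at 33, M2 done at 40
  Job 5: M1 done at 44, M2 done at 47
  Job 1: M1 done at 53, M2 done at 55
Makespan = 55

55


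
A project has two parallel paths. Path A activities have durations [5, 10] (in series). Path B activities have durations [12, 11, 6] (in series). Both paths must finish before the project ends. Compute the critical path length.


Path A total = 5 + 10 = 15
Path B total = 12 + 11 + 6 = 29
Critical path = longest path = max(15, 29) = 29

29


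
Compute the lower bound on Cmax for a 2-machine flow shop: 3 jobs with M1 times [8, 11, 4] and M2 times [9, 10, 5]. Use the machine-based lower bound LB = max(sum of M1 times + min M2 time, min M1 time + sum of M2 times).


LB1 = sum(M1 times) + min(M2 times) = 23 + 5 = 28
LB2 = min(M1 times) + sum(M2 times) = 4 + 24 = 28
Lower bound = max(LB1, LB2) = max(28, 28) = 28

28


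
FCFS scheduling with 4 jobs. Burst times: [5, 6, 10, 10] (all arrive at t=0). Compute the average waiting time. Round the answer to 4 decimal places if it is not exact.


FCFS order (as given): [5, 6, 10, 10]
Waiting times:
  Job 1: wait = 0
  Job 2: wait = 5
  Job 3: wait = 11
  Job 4: wait = 21
Sum of waiting times = 37
Average waiting time = 37/4 = 9.25

9.25


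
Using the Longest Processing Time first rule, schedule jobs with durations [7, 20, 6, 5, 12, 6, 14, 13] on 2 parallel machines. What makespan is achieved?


Sort jobs in decreasing order (LPT): [20, 14, 13, 12, 7, 6, 6, 5]
Assign each job to the least loaded machine:
  Machine 1: jobs [20, 12, 6, 5], load = 43
  Machine 2: jobs [14, 13, 7, 6], load = 40
Makespan = max load = 43

43
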